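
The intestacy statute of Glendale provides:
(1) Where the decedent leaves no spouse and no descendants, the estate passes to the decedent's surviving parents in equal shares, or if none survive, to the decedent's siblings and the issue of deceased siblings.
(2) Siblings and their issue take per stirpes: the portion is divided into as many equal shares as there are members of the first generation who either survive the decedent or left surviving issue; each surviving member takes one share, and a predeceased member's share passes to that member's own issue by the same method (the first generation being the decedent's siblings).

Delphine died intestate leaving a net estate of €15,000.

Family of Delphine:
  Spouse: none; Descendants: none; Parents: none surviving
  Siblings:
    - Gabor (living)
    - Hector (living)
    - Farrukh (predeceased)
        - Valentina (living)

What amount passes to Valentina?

Valentina receives €5,000.

The entire €15,000 passes to the siblings and their issue.
That amount (€15,000) is divided into 3 shares of €5,000: Gabor and Hector each take €5,000; Farrukh's €5,000 share passes to Farrukh's issue.
Farrukh's share (€5,000) passes entirely to Valentina.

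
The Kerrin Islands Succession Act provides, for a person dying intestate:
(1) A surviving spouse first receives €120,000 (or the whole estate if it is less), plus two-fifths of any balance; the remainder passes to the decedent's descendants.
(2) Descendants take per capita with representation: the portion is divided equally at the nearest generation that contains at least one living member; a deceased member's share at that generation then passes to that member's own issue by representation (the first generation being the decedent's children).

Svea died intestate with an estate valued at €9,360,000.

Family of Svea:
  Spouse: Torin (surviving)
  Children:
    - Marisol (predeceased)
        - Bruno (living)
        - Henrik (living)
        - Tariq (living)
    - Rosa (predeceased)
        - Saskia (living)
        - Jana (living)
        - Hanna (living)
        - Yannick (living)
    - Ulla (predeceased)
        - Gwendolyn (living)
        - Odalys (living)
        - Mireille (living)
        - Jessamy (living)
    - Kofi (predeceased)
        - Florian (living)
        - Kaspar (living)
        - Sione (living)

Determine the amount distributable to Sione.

Torin first takes €120,000, leaving a balance of €9,240,000. Torin then takes two-fifths of the balance (€3,696,000), for a total of €3,816,000. The remaining €5,544,000 passes to the descendants.
No child survives, so the initial division is made at the grandchildren's generation.
The descendants' portion (€5,544,000) is divided into 14 shares of €396,000: Bruno, Henrik, Tariq, Saskia, Jana, Hanna, Yannick, Gwendolyn, Odalys, Mireille, Jessamy, Florian, Kaspar, and Sione each take €396,000.

Sione receives €396,000.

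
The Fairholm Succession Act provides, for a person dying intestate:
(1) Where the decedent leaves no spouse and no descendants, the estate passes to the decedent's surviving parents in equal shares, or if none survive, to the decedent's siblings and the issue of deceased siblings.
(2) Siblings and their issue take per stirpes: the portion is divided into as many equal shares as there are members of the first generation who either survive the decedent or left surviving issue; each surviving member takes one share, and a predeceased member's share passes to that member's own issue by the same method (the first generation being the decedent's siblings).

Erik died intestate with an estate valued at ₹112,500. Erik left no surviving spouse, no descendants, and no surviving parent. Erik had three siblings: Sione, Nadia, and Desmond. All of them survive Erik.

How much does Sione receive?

The entire ₹112,500 passes to the siblings and their issue.
That amount (₹112,500) is divided into 3 shares of ₹37,500: Sione, Nadia, and Desmond each take ₹37,500.

Sione receives ₹37,500.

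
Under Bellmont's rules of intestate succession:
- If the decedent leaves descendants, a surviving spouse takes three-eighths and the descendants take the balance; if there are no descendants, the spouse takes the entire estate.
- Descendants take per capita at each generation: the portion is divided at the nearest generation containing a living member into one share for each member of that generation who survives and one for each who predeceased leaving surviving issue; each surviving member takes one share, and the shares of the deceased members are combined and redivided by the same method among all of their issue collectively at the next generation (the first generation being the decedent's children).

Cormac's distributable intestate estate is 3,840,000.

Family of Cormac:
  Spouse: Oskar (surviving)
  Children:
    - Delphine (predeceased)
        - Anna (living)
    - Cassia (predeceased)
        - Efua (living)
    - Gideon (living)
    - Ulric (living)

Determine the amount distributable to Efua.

Oskar takes three-eighths of 3,840,000 = 1,440,000. The remaining 2,400,000 passes to the descendants.
The descendants' portion (2,400,000) is divided at the children's generation into 4 shares of 600,000. Gideon and Ulric each take 600,000. The 2 shares of the deceased (Delphine and Cassia) are combined into a pool of 1,200,000.
That pool (1,200,000) is divided at the grandchildren's generation equally among Anna and Efua: 600,000 each.

Efua receives 600,000.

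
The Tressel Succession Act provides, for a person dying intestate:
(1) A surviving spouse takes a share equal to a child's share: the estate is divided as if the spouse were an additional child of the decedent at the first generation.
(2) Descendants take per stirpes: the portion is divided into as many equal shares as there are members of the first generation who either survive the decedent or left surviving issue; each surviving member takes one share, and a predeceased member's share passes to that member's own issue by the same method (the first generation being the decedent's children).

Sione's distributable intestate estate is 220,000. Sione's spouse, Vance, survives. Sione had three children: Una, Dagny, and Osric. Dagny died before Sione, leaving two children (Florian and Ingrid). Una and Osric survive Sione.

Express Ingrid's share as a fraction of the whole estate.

Ingrid receives 1/8 of the estate.

The spouse counts as an additional share at the children's level, so there are 4 primary shares of 55,000. Vance takes one such share (55,000).
The children's combined portion (165,000) is divided into 3 shares of 55,000: Una and Osric each take 55,000; Dagny's 55,000 share passes to Dagny's issue.
Dagny's share (55,000) is divided into 2 shares of 27,500: Florian and Ingrid each take 27,500.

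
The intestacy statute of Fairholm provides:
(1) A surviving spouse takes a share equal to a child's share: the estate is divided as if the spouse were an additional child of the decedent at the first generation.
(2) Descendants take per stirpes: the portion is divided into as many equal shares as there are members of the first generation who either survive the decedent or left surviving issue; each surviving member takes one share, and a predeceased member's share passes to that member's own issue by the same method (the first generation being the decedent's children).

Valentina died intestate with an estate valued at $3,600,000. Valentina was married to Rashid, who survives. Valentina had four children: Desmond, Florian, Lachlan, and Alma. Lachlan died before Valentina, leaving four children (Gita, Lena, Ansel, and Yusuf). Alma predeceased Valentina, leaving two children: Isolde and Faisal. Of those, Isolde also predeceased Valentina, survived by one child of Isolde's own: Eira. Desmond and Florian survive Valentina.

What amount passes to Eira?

Eira receives $360,000.

The spouse counts as an additional share at the children's level, so there are 5 primary shares of $720,000. Rashid takes one such share ($720,000).
The children's combined portion ($2,880,000) is divided into 4 shares of $720,000: Desmond and Florian each take $720,000; Lachlan's $720,000 share passes to Lachlan's issue; Alma's $720,000 share passes to Alma's issue.
Lachlan's share ($720,000) is divided into 4 shares of $180,000: Gita, Lena, Ansel, and Yusuf each take $180,000.
Alma's share ($720,000) is divided into 2 shares of $360,000: Faisal takes $360,000; Isolde's $360,000 share passes to Isolde's issue.
Isolde's share ($360,000) passes entirely to Eira.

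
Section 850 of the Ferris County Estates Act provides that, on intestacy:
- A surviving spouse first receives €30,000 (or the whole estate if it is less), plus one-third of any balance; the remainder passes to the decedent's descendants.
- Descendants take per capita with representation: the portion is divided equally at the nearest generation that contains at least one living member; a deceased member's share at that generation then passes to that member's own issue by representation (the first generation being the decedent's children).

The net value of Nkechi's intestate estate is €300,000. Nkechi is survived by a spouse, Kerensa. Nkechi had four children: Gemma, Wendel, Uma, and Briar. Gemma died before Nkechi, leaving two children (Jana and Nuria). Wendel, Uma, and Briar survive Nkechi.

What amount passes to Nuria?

Nuria receives €22,500.

Kerensa first takes €30,000, leaving a balance of €270,000. Kerensa then takes one-third of the balance (€90,000), for a total of €120,000. The remaining €180,000 passes to the descendants.
The descendants' portion (€180,000) is divided into 4 shares of €45,000: Wendel, Uma, and Briar each take €45,000; Gemma's €45,000 share passes to Gemma's issue.
Gemma's share (€45,000) is divided into 2 shares of €22,500: Jana and Nuria each take €22,500.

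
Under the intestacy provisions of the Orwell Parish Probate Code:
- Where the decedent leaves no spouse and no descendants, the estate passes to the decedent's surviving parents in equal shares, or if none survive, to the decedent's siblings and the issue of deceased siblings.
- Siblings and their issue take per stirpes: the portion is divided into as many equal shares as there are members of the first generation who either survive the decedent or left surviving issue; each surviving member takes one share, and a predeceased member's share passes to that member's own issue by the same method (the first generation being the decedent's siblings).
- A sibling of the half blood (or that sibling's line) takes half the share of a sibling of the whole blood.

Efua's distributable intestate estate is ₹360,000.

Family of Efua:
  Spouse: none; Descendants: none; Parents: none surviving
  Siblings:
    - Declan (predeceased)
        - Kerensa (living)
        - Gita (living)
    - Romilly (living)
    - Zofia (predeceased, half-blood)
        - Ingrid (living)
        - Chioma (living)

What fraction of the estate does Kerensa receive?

Kerensa receives 1/5 of the estate.

The entire ₹360,000 passes to the siblings and their issue.
Counting each half-blood sibling's line as half a unit, there are 5/2 units in ₹360,000, so one unit is ₹144,000. Whole-blood lines (Declan and Romilly) take ₹144,000 each; half-blood lines (Zofia) take ₹72,000 each.
Declan's share (₹144,000) is divided into 2 shares of ₹72,000: Kerensa and Gita each take ₹72,000.
Zofia's share (₹72,000) is divided into 2 shares of ₹36,000: Ingrid and Chioma each take ₹36,000.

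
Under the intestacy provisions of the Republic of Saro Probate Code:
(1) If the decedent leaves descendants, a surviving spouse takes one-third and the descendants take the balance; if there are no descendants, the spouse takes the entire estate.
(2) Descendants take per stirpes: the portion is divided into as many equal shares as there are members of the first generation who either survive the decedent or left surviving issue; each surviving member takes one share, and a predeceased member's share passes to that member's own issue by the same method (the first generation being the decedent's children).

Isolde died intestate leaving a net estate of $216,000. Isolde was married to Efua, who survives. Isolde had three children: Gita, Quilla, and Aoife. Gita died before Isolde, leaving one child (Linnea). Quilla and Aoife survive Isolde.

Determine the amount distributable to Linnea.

Linnea receives $48,000.

Efua takes one-third of $216,000 = $72,000. The remaining $144,000 passes to the descendants.
The descendants' portion ($144,000) is divided into 3 shares of $48,000: Quilla and Aoife each take $48,000; Gita's $48,000 share passes to Gita's issue.
Gita's share ($48,000) passes entirely to Linnea.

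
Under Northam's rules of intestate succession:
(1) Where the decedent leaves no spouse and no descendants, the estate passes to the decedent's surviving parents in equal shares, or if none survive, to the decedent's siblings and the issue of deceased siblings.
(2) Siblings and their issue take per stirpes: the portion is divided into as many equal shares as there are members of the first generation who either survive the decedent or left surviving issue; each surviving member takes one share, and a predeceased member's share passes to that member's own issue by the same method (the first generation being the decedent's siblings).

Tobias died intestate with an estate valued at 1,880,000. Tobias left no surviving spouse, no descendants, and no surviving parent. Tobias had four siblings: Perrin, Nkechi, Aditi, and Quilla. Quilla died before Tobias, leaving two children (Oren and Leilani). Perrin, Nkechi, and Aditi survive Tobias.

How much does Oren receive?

Oren receives 235,000.

The entire 1,880,000 passes to the siblings and their issue.
That amount (1,880,000) is divided into 4 shares of 470,000: Perrin, Nkechi, and Aditi each take 470,000; Quilla's 470,000 share passes to Quilla's issue.
Quilla's share (470,000) is divided into 2 shares of 235,000: Oren and Leilani each take 235,000.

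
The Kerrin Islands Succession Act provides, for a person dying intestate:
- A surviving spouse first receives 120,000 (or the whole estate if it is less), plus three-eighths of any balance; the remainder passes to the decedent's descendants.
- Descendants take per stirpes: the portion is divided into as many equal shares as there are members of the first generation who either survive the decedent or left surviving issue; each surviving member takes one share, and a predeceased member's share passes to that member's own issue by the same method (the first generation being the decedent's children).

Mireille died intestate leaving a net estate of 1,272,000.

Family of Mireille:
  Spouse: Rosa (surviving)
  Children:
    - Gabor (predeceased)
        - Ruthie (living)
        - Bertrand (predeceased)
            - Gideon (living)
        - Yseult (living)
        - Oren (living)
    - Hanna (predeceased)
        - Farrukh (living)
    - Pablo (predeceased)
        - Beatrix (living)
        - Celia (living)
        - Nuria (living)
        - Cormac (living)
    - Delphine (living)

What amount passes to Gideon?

Gideon receives 45,000.

Rosa first takes 120,000, leaving a balance of 1,152,000. Rosa then takes three-eighths of the balance (432,000), for a total of 552,000. The remaining 720,000 passes to the descendants.
The descendants' portion (720,000) is divided into 4 shares of 180,000: Delphine takes 180,000; Gabor's 180,000 share passes to Gabor's issue; Hanna's 180,000 share passes to Hanna's issue; Pablo's 180,000 share passes to Pablo's issue.
Gabor's share (180,000) is divided into 4 shares of 45,000: Ruthie, Yseult, and Oren each take 45,000; Bertrand's 45,000 share passes to Bertrand's issue.
Bertrand's share (45,000) passes entirely to Gideon.
Hanna's share (180,000) passes entirely to Farrukh.
Pablo's share (180,000) is divided into 4 shares of 45,000: Beatrix, Celia, Nuria, and Cormac each take 45,000.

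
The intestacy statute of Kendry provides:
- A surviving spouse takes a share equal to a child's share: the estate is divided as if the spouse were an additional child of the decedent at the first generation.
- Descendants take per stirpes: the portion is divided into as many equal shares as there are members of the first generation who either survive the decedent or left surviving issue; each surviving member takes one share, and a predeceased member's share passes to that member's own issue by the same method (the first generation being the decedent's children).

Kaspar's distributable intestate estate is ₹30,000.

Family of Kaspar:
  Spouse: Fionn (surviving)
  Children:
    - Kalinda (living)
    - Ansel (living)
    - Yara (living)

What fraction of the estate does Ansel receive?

Ansel receives 1/4 of the estate.

The spouse counts as an additional share at the children's level, so there are 4 primary shares of ₹7,500. Fionn takes one such share (₹7,500).
The children's combined portion (₹22,500) is divided into 3 shares of ₹7,500: Kalinda, Ansel, and Yara each take ₹7,500.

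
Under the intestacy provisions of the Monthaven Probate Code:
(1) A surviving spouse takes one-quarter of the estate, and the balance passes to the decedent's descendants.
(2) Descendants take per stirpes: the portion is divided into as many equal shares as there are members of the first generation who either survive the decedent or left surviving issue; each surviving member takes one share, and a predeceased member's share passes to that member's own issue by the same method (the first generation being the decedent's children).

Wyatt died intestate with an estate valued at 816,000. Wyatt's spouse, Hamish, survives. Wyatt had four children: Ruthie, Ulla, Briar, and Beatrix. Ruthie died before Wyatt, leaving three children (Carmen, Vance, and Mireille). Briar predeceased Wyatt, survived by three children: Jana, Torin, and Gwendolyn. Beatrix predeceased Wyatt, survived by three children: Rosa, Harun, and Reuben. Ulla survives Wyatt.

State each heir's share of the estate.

Hamish: 204,000; Carmen: 51,000; Vance: 51,000; Mireille: 51,000; Ulla: 153,000; Jana: 51,000; Torin: 51,000; Gwendolyn: 51,000; Rosa: 51,000; Harun: 51,000; Reuben: 51,000

Hamish takes one-quarter of 816,000 = 204,000. The remaining 612,000 passes to the descendants.
The descendants' portion (612,000) is divided into 4 shares of 153,000: Ulla takes 153,000; Ruthie's 153,000 share passes to Ruthie's issue; Briar's 153,000 share passes to Briar's issue; Beatrix's 153,000 share passes to Beatrix's issue.
Ruthie's share (153,000) is divided into 3 shares of 51,000: Carmen, Vance, and Mireille each take 51,000.
Briar's share (153,000) is divided into 3 shares of 51,000: Jana, Torin, and Gwendolyn each take 51,000.
Beatrix's share (153,000) is divided into 3 shares of 51,000: Rosa, Harun, and Reuben each take 51,000.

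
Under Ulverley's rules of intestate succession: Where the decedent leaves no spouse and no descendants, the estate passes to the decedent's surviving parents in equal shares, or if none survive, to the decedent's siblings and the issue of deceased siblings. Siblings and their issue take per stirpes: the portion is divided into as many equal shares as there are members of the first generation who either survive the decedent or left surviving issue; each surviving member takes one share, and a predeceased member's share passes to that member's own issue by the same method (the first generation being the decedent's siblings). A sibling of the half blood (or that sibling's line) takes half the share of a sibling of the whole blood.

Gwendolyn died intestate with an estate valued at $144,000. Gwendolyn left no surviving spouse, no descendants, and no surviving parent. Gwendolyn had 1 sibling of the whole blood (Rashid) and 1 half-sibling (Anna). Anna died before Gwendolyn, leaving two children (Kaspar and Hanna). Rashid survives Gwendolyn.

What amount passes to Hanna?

Hanna receives $24,000.

The entire $144,000 passes to the siblings and their issue.
Counting each half-blood sibling's line as half a unit, there are 3/2 units in $144,000, so one unit is $96,000. Whole-blood lines (Rashid) take $96,000 each; half-blood lines (Anna) take $48,000 each.
Anna's share ($48,000) is divided into 2 shares of $24,000: Kaspar and Hanna each take $24,000.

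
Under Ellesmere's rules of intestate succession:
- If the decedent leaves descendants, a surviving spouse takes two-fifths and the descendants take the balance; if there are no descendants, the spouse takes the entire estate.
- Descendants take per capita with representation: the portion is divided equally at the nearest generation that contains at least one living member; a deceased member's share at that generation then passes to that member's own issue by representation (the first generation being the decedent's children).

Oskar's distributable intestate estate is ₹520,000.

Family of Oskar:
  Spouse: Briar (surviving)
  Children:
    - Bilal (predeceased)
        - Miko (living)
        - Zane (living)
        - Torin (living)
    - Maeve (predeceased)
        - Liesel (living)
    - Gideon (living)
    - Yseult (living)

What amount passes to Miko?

Briar takes two-fifths of ₹520,000 = ₹208,000. The remaining ₹312,000 passes to the descendants.
The descendants' portion (₹312,000) is divided into 4 shares of ₹78,000: Gideon and Yseult each take ₹78,000; Bilal's ₹78,000 share passes to Bilal's issue; Maeve's ₹78,000 share passes to Maeve's issue.
Bilal's share (₹78,000) is divided into 3 shares of ₹26,000: Miko, Zane, and Torin each take ₹26,000.
Maeve's share (₹78,000) passes entirely to Liesel.

Miko receives ₹26,000.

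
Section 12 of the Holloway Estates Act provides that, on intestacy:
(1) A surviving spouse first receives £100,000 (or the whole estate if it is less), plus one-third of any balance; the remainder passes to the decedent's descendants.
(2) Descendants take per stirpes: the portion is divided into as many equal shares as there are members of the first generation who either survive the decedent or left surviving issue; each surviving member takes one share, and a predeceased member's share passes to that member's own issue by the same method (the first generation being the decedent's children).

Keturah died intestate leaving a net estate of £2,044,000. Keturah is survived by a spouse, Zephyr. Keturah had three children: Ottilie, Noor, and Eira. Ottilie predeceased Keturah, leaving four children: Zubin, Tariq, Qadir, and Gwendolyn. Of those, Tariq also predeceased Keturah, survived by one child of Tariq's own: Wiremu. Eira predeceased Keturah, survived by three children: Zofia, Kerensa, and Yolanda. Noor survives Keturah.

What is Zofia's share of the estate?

Zofia receives £144,000.

Zephyr first takes £100,000, leaving a balance of £1,944,000. Zephyr then takes one-third of the balance (£648,000), for a total of £748,000. The remaining £1,296,000 passes to the descendants.
The descendants' portion (£1,296,000) is divided into 3 shares of £432,000: Noor takes £432,000; Ottilie's £432,000 share passes to Ottilie's issue; Eira's £432,000 share passes to Eira's issue.
Ottilie's share (£432,000) is divided into 4 shares of £108,000: Zubin, Qadir, and Gwendolyn each take £108,000; Tariq's £108,000 share passes to Tariq's issue.
Tariq's share (£108,000) passes entirely to Wiremu.
Eira's share (£432,000) is divided into 3 shares of £144,000: Zofia, Kerensa, and Yolanda each take £144,000.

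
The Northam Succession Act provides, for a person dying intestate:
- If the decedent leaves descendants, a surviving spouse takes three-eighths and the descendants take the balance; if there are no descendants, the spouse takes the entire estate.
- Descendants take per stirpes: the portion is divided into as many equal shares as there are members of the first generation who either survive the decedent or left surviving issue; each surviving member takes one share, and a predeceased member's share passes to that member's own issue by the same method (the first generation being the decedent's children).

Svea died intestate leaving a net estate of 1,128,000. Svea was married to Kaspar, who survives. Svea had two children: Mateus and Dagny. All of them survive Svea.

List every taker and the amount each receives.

Kaspar takes three-eighths of 1,128,000 = 423,000. The remaining 705,000 passes to the descendants.
The descendants' portion (705,000) is divided into 2 shares of 352,500: Mateus and Dagny each take 352,500.

Kaspar: 423,000; Mateus: 352,500; Dagny: 352,500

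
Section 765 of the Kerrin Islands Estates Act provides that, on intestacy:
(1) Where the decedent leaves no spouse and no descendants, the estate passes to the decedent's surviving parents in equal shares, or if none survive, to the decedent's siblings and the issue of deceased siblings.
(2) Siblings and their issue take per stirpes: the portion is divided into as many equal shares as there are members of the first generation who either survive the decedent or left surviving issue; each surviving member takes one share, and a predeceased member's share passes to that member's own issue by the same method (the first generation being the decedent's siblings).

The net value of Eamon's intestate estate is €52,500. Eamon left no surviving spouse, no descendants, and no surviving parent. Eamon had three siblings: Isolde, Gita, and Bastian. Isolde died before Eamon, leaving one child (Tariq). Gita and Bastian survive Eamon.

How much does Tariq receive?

The entire €52,500 passes to the siblings and their issue.
That amount (€52,500) is divided into 3 shares of €17,500: Gita and Bastian each take €17,500; Isolde's €17,500 share passes to Isolde's issue.
Isolde's share (€17,500) passes entirely to Tariq.

Tariq receives €17,500.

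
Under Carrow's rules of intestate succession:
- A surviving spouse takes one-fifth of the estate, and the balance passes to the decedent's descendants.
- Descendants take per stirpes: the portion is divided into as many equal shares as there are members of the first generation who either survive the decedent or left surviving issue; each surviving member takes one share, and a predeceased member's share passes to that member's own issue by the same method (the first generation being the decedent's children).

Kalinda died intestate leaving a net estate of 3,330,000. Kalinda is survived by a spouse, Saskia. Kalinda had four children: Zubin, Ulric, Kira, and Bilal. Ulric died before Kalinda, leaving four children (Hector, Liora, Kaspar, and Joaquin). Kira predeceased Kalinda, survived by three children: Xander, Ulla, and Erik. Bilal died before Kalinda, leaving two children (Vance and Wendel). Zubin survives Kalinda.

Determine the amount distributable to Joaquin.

Saskia takes one-fifth of 3,330,000 = 666,000. The remaining 2,664,000 passes to the descendants.
The descendants' portion (2,664,000) is divided into 4 shares of 666,000: Zubin takes 666,000; Ulric's 666,000 share passes to Ulric's issue; Kira's 666,000 share passes to Kira's issue; Bilal's 666,000 share passes to Bilal's issue.
Ulric's share (666,000) is divided into 4 shares of 166,500: Hector, Liora, Kaspar, and Joaquin each take 166,500.
Kira's share (666,000) is divided into 3 shares of 222,000: Xander, Ulla, and Erik each take 222,000.
Bilal's share (666,000) is divided into 2 shares of 333,000: Vance and Wendel each take 333,000.

Joaquin receives 166,500.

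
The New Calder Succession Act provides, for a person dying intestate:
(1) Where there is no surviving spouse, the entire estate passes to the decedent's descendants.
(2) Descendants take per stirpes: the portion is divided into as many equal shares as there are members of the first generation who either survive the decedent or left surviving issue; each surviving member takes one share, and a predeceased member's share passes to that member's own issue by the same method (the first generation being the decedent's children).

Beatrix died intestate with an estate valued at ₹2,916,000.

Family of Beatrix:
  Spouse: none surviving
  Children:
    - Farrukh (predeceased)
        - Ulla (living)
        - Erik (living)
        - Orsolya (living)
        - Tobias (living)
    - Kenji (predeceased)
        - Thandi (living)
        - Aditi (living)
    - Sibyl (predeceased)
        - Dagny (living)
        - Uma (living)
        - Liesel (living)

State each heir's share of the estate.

The entire ₹2,916,000 passes to the descendants.
That amount (₹2,916,000) is divided into 3 shares of ₹972,000: Farrukh's ₹972,000 share passes to Farrukh's issue; Kenji's ₹972,000 share passes to Kenji's issue; Sibyl's ₹972,000 share passes to Sibyl's issue.
Farrukh's share (₹972,000) is divided into 4 shares of ₹243,000: Ulla, Erik, Orsolya, and Tobias each take ₹243,000.
Kenji's share (₹972,000) is divided into 2 shares of ₹486,000: Thandi and Aditi each take ₹486,000.
Sibyl's share (₹972,000) is divided into 3 shares of ₹324,000: Dagny, Uma, and Liesel each take ₹324,000.

Ulla: ₹243,000; Erik: ₹243,000; Orsolya: ₹243,000; Tobias: ₹243,000; Thandi: ₹486,000; Aditi: ₹486,000; Dagny: ₹324,000; Uma: ₹324,000; Liesel: ₹324,000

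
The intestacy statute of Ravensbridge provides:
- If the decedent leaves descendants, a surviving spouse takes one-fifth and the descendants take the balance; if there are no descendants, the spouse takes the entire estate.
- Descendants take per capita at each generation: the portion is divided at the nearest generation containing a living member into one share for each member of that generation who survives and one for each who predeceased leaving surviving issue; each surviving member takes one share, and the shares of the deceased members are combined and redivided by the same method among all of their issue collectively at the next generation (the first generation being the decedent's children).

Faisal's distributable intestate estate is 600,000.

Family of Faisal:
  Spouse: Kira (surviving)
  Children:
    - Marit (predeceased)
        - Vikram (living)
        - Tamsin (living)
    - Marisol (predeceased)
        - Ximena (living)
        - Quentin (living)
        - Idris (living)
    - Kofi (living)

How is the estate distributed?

Kira: 120,000; Vikram: 64,000; Tamsin: 64,000; Ximena: 64,000; Quentin: 64,000; Idris: 64,000; Kofi: 160,000

Kira takes one-fifth of 600,000 = 120,000. The remaining 480,000 passes to the descendants.
The descendants' portion (480,000) is divided at the children's generation into 3 shares of 160,000. Kofi takes 160,000. The 2 shares of the deceased (Marit and Marisol) are combined into a pool of 320,000.
That pool (320,000) is divided at the grandchildren's generation equally among Vikram, Tamsin, Ximena, Quentin, and Idris: 64,000 each.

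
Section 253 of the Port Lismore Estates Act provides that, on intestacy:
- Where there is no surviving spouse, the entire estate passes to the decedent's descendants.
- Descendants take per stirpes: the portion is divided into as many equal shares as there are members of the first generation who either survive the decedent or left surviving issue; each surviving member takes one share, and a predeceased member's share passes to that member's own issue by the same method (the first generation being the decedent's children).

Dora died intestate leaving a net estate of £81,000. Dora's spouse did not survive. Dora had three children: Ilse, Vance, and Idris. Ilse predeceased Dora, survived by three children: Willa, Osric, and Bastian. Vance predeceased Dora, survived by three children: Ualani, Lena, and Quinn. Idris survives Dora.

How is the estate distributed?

The entire £81,000 passes to the descendants.
That amount (£81,000) is divided into 3 shares of £27,000: Idris takes £27,000; Ilse's £27,000 share passes to Ilse's issue; Vance's £27,000 share passes to Vance's issue.
Ilse's share (£27,000) is divided into 3 shares of £9,000: Willa, Osric, and Bastian each take £9,000.
Vance's share (£27,000) is divided into 3 shares of £9,000: Ualani, Lena, and Quinn each take £9,000.

Willa: £9,000; Osric: £9,000; Bastian: £9,000; Ualani: £9,000; Lena: £9,000; Quinn: £9,000; Idris: £27,000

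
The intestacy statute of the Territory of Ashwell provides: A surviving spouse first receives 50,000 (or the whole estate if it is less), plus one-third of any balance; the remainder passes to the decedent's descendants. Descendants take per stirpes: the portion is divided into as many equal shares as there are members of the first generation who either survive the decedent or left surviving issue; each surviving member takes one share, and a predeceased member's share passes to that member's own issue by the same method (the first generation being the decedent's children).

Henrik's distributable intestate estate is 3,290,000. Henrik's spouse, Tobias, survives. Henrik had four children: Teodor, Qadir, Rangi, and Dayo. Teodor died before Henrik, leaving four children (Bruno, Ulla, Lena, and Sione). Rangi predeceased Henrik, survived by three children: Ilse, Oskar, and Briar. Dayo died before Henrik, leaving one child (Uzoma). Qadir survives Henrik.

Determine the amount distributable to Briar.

Briar receives 180,000.

Tobias first takes 50,000, leaving a balance of 3,240,000. Tobias then takes one-third of the balance (1,080,000), for a total of 1,130,000. The remaining 2,160,000 passes to the descendants.
The descendants' portion (2,160,000) is divided into 4 shares of 540,000: Qadir takes 540,000; Teodor's 540,000 share passes to Teodor's issue; Rangi's 540,000 share passes to Rangi's issue; Dayo's 540,000 share passes to Dayo's issue.
Teodor's share (540,000) is divided into 4 shares of 135,000: Bruno, Ulla, Lena, and Sione each take 135,000.
Rangi's share (540,000) is divided into 3 shares of 180,000: Ilse, Oskar, and Briar each take 180,000.
Dayo's share (540,000) passes entirely to Uzoma.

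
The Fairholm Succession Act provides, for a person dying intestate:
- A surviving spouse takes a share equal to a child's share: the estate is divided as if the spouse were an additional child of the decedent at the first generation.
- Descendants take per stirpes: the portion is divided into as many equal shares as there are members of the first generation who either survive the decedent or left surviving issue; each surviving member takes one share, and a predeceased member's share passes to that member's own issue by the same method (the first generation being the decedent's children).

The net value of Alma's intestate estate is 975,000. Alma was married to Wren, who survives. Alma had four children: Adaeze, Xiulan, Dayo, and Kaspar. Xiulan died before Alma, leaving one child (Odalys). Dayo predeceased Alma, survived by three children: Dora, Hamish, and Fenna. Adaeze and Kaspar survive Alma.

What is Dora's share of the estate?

Dora receives 65,000.

The spouse counts as an additional share at the children's level, so there are 5 primary shares of 195,000. Wren takes one such share (195,000).
The children's combined portion (780,000) is divided into 4 shares of 195,000: Adaeze and Kaspar each take 195,000; Xiulan's 195,000 share passes to Xiulan's issue; Dayo's 195,000 share passes to Dayo's issue.
Xiulan's share (195,000) passes entirely to Odalys.
Dayo's share (195,000) is divided into 3 shares of 65,000: Dora, Hamish, and Fenna each take 65,000.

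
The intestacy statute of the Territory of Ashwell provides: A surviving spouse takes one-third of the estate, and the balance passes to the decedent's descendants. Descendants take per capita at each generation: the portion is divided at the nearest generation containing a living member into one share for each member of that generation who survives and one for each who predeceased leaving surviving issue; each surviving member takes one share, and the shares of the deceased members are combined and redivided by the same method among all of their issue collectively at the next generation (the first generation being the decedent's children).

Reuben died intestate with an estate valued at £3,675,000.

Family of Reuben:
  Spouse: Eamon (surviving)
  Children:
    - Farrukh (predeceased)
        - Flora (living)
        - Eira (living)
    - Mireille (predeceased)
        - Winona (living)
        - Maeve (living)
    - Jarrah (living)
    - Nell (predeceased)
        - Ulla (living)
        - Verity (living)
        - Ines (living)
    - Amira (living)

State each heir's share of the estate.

Eamon takes one-third of £3,675,000 = £1,225,000. The remaining £2,450,000 passes to the descendants.
The descendants' portion (£2,450,000) is divided at the children's generation into 5 shares of £490,000. Jarrah and Amira each take £490,000. The 3 shares of the deceased (Farrukh, Mireille, and Nell) are combined into a pool of £1,470,000.
That pool (£1,470,000) is divided at the grandchildren's generation equally among Flora, Eira, Winona, Maeve, Ulla, Verity, and Ines: £210,000 each.

Eamon: £1,225,000; Flora: £210,000; Eira: £210,000; Winona: £210,000; Maeve: £210,000; Jarrah: £490,000; Ulla: £210,000; Verity: £210,000; Ines: £210,000; Amira: £490,000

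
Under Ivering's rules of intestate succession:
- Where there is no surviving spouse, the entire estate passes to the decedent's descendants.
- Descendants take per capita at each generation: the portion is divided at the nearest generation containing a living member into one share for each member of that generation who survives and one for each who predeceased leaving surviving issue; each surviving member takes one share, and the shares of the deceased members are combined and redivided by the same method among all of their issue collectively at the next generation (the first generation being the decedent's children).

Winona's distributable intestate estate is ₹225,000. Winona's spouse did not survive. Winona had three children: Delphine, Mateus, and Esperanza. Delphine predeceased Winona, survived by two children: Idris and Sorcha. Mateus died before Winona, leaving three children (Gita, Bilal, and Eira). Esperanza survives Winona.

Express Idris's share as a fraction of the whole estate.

Idris receives 2/15 of the estate.

The entire ₹225,000 passes to the descendants.
That amount (₹225,000) is divided at the children's generation into 3 shares of ₹75,000. Esperanza takes ₹75,000. The 2 shares of the deceased (Delphine and Mateus) are combined into a pool of ₹150,000.
That pool (₹150,000) is divided at the grandchildren's generation equally among Idris, Sorcha, Gita, Bilal, and Eira: ₹30,000 each.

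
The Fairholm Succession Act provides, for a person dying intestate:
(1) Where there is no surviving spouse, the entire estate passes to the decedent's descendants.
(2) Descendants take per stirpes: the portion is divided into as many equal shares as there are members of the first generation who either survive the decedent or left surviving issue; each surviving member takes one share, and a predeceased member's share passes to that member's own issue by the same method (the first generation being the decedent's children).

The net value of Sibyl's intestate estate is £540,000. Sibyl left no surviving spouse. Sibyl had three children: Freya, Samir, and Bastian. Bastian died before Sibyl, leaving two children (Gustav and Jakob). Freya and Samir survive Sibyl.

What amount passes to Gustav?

Gustav receives £90,000.

The entire £540,000 passes to the descendants.
That amount (£540,000) is divided into 3 shares of £180,000: Freya and Samir each take £180,000; Bastian's £180,000 share passes to Bastian's issue.
Bastian's share (£180,000) is divided into 2 shares of £90,000: Gustav and Jakob each take £90,000.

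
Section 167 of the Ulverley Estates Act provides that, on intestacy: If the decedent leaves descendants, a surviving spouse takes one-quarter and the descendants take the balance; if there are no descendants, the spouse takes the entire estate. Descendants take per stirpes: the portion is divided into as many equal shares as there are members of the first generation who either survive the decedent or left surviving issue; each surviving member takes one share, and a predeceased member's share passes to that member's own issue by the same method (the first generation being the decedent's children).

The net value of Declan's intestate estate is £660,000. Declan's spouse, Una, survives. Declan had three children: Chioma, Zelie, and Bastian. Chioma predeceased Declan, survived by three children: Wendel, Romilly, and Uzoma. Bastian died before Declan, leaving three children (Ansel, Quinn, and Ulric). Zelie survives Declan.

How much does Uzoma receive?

Uzoma receives £55,000.

Una takes one-quarter of £660,000 = £165,000. The remaining £495,000 passes to the descendants.
The descendants' portion (£495,000) is divided into 3 shares of £165,000: Zelie takes £165,000; Chioma's £165,000 share passes to Chioma's issue; Bastian's £165,000 share passes to Bastian's issue.
Chioma's share (£165,000) is divided into 3 shares of £55,000: Wendel, Romilly, and Uzoma each take £55,000.
Bastian's share (£165,000) is divided into 3 shares of £55,000: Ansel, Quinn, and Ulric each take £55,000.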